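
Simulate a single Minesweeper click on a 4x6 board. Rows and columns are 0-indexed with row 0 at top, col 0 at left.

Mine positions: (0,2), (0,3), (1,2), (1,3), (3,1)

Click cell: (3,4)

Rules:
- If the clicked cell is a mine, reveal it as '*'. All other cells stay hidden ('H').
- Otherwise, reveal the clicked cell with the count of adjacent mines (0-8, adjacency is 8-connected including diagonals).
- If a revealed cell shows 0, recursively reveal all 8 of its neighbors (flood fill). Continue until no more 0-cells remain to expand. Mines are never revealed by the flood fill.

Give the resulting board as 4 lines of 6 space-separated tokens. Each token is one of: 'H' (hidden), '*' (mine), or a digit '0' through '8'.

H H H H 2 0
H H H H 2 0
H H 3 2 1 0
H H 1 0 0 0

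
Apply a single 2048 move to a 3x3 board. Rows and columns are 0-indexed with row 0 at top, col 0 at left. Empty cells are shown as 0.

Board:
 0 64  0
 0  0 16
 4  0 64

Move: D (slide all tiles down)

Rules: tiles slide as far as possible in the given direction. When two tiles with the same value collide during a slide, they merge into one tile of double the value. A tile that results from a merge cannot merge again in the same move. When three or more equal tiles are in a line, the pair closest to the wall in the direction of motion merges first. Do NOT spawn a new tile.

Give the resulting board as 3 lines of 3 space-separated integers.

Answer:  0  0  0
 0  0 16
 4 64 64

Derivation:
Slide down:
col 0: [0, 0, 4] -> [0, 0, 4]
col 1: [64, 0, 0] -> [0, 0, 64]
col 2: [0, 16, 64] -> [0, 16, 64]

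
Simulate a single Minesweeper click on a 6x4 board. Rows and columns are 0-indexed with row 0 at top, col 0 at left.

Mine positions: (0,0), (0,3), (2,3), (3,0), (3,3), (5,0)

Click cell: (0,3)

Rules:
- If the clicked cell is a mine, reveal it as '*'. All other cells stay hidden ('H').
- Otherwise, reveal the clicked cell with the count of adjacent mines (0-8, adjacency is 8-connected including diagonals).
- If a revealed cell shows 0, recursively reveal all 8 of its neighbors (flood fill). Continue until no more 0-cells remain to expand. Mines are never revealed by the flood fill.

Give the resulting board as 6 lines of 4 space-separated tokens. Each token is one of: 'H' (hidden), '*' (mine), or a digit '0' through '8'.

H H H *
H H H H
H H H H
H H H H
H H H H
H H H H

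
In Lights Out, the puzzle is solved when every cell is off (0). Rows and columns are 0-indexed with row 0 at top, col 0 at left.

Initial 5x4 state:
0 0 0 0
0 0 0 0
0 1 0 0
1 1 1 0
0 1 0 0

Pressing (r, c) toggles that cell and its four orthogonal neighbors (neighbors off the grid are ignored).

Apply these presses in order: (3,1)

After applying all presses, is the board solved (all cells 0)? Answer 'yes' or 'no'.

After press 1 at (3,1):
0 0 0 0
0 0 0 0
0 0 0 0
0 0 0 0
0 0 0 0

Lights still on: 0

Answer: yes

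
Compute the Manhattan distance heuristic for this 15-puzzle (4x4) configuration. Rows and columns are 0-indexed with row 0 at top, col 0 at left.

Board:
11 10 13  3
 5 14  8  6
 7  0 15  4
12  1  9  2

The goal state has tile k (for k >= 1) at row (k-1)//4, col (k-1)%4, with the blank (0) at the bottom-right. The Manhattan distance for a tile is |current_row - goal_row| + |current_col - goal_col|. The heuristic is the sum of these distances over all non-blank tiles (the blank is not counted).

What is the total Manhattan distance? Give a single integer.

Tile 11: (0,0)->(2,2) = 4
Tile 10: (0,1)->(2,1) = 2
Tile 13: (0,2)->(3,0) = 5
Tile 3: (0,3)->(0,2) = 1
Tile 5: (1,0)->(1,0) = 0
Tile 14: (1,1)->(3,1) = 2
Tile 8: (1,2)->(1,3) = 1
Tile 6: (1,3)->(1,1) = 2
Tile 7: (2,0)->(1,2) = 3
Tile 15: (2,2)->(3,2) = 1
Tile 4: (2,3)->(0,3) = 2
Tile 12: (3,0)->(2,3) = 4
Tile 1: (3,1)->(0,0) = 4
Tile 9: (3,2)->(2,0) = 3
Tile 2: (3,3)->(0,1) = 5
Sum: 4 + 2 + 5 + 1 + 0 + 2 + 1 + 2 + 3 + 1 + 2 + 4 + 4 + 3 + 5 = 39

Answer: 39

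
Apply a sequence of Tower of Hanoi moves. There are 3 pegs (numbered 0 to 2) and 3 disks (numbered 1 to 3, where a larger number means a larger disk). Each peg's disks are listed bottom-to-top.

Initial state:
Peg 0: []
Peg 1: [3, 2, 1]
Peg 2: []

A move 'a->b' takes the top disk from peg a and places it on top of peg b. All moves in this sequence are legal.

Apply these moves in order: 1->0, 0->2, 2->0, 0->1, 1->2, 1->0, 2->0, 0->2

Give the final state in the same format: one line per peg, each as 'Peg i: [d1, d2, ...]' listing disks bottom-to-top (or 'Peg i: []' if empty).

After move 1 (1->0):
Peg 0: [1]
Peg 1: [3, 2]
Peg 2: []

After move 2 (0->2):
Peg 0: []
Peg 1: [3, 2]
Peg 2: [1]

After move 3 (2->0):
Peg 0: [1]
Peg 1: [3, 2]
Peg 2: []

After move 4 (0->1):
Peg 0: []
Peg 1: [3, 2, 1]
Peg 2: []

After move 5 (1->2):
Peg 0: []
Peg 1: [3, 2]
Peg 2: [1]

After move 6 (1->0):
Peg 0: [2]
Peg 1: [3]
Peg 2: [1]

After move 7 (2->0):
Peg 0: [2, 1]
Peg 1: [3]
Peg 2: []

After move 8 (0->2):
Peg 0: [2]
Peg 1: [3]
Peg 2: [1]

Answer: Peg 0: [2]
Peg 1: [3]
Peg 2: [1]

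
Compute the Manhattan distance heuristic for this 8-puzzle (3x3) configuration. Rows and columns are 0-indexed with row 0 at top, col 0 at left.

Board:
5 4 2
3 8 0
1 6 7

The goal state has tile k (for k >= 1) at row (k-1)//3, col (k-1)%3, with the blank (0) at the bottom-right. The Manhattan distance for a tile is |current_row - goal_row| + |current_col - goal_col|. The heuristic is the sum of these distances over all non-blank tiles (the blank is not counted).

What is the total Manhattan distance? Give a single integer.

Answer: 15

Derivation:
Tile 5: at (0,0), goal (1,1), distance |0-1|+|0-1| = 2
Tile 4: at (0,1), goal (1,0), distance |0-1|+|1-0| = 2
Tile 2: at (0,2), goal (0,1), distance |0-0|+|2-1| = 1
Tile 3: at (1,0), goal (0,2), distance |1-0|+|0-2| = 3
Tile 8: at (1,1), goal (2,1), distance |1-2|+|1-1| = 1
Tile 1: at (2,0), goal (0,0), distance |2-0|+|0-0| = 2
Tile 6: at (2,1), goal (1,2), distance |2-1|+|1-2| = 2
Tile 7: at (2,2), goal (2,0), distance |2-2|+|2-0| = 2
Sum: 2 + 2 + 1 + 3 + 1 + 2 + 2 + 2 = 15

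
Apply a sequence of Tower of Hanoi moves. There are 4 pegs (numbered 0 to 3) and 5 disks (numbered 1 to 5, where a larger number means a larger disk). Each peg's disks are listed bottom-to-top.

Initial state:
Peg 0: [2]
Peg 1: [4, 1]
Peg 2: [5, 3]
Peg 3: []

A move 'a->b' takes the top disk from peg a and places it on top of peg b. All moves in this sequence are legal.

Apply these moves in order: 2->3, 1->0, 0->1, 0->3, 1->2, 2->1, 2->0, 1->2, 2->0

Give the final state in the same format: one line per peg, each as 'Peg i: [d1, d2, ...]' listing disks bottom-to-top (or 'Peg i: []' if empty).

After move 1 (2->3):
Peg 0: [2]
Peg 1: [4, 1]
Peg 2: [5]
Peg 3: [3]

After move 2 (1->0):
Peg 0: [2, 1]
Peg 1: [4]
Peg 2: [5]
Peg 3: [3]

After move 3 (0->1):
Peg 0: [2]
Peg 1: [4, 1]
Peg 2: [5]
Peg 3: [3]

After move 4 (0->3):
Peg 0: []
Peg 1: [4, 1]
Peg 2: [5]
Peg 3: [3, 2]

After move 5 (1->2):
Peg 0: []
Peg 1: [4]
Peg 2: [5, 1]
Peg 3: [3, 2]

After move 6 (2->1):
Peg 0: []
Peg 1: [4, 1]
Peg 2: [5]
Peg 3: [3, 2]

After move 7 (2->0):
Peg 0: [5]
Peg 1: [4, 1]
Peg 2: []
Peg 3: [3, 2]

After move 8 (1->2):
Peg 0: [5]
Peg 1: [4]
Peg 2: [1]
Peg 3: [3, 2]

After move 9 (2->0):
Peg 0: [5, 1]
Peg 1: [4]
Peg 2: []
Peg 3: [3, 2]

Answer: Peg 0: [5, 1]
Peg 1: [4]
Peg 2: []
Peg 3: [3, 2]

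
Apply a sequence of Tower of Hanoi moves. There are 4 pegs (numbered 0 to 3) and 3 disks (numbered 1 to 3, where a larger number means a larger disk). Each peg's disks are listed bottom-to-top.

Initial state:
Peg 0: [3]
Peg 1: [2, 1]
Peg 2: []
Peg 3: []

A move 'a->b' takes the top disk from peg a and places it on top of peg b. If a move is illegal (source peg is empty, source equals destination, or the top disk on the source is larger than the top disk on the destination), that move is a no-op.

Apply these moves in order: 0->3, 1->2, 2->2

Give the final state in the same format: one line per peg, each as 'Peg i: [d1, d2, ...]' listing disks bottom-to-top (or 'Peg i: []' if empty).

Answer: Peg 0: []
Peg 1: [2]
Peg 2: [1]
Peg 3: [3]

Derivation:
After move 1 (0->3):
Peg 0: []
Peg 1: [2, 1]
Peg 2: []
Peg 3: [3]

After move 2 (1->2):
Peg 0: []
Peg 1: [2]
Peg 2: [1]
Peg 3: [3]

After move 3 (2->2):
Peg 0: []
Peg 1: [2]
Peg 2: [1]
Peg 3: [3]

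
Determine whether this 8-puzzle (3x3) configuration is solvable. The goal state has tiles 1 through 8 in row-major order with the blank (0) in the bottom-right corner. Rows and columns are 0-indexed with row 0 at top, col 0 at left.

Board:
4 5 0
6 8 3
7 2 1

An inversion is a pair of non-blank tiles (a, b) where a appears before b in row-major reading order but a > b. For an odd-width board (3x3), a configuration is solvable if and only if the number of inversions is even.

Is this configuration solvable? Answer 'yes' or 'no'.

Answer: yes

Derivation:
Inversions (pairs i<j in row-major order where tile[i] > tile[j] > 0): 18
18 is even, so the puzzle is solvable.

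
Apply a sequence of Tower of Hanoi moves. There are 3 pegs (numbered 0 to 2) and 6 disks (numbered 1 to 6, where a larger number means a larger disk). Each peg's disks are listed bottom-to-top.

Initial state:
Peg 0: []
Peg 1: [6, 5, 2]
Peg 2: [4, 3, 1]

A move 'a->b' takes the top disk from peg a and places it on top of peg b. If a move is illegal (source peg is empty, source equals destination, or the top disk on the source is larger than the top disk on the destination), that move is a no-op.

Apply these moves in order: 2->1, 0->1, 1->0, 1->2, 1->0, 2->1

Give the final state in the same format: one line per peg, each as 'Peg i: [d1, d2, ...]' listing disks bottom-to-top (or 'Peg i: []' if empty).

Answer: Peg 0: [1]
Peg 1: [6, 5, 2]
Peg 2: [4, 3]

Derivation:
After move 1 (2->1):
Peg 0: []
Peg 1: [6, 5, 2, 1]
Peg 2: [4, 3]

After move 2 (0->1):
Peg 0: []
Peg 1: [6, 5, 2, 1]
Peg 2: [4, 3]

After move 3 (1->0):
Peg 0: [1]
Peg 1: [6, 5, 2]
Peg 2: [4, 3]

After move 4 (1->2):
Peg 0: [1]
Peg 1: [6, 5]
Peg 2: [4, 3, 2]

After move 5 (1->0):
Peg 0: [1]
Peg 1: [6, 5]
Peg 2: [4, 3, 2]

After move 6 (2->1):
Peg 0: [1]
Peg 1: [6, 5, 2]
Peg 2: [4, 3]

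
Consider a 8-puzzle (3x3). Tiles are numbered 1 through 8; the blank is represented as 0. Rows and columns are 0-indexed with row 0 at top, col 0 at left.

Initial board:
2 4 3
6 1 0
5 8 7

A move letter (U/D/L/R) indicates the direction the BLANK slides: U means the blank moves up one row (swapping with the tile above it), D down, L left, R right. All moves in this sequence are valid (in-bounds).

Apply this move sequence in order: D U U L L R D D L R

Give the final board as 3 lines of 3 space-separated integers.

Answer: 2 1 4
6 8 3
5 0 7

Derivation:
After move 1 (D):
2 4 3
6 1 7
5 8 0

After move 2 (U):
2 4 3
6 1 0
5 8 7

After move 3 (U):
2 4 0
6 1 3
5 8 7

After move 4 (L):
2 0 4
6 1 3
5 8 7

After move 5 (L):
0 2 4
6 1 3
5 8 7

After move 6 (R):
2 0 4
6 1 3
5 8 7

After move 7 (D):
2 1 4
6 0 3
5 8 7

After move 8 (D):
2 1 4
6 8 3
5 0 7

After move 9 (L):
2 1 4
6 8 3
0 5 7

After move 10 (R):
2 1 4
6 8 3
5 0 7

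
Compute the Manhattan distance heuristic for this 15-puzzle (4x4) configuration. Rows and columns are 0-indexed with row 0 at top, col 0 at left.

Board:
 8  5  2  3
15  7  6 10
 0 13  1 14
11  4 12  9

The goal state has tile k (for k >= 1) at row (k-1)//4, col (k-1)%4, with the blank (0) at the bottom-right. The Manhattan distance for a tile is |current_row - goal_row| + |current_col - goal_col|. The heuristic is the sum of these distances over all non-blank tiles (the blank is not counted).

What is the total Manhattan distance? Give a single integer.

Tile 8: (0,0)->(1,3) = 4
Tile 5: (0,1)->(1,0) = 2
Tile 2: (0,2)->(0,1) = 1
Tile 3: (0,3)->(0,2) = 1
Tile 15: (1,0)->(3,2) = 4
Tile 7: (1,1)->(1,2) = 1
Tile 6: (1,2)->(1,1) = 1
Tile 10: (1,3)->(2,1) = 3
Tile 13: (2,1)->(3,0) = 2
Tile 1: (2,2)->(0,0) = 4
Tile 14: (2,3)->(3,1) = 3
Tile 11: (3,0)->(2,2) = 3
Tile 4: (3,1)->(0,3) = 5
Tile 12: (3,2)->(2,3) = 2
Tile 9: (3,3)->(2,0) = 4
Sum: 4 + 2 + 1 + 1 + 4 + 1 + 1 + 3 + 2 + 4 + 3 + 3 + 5 + 2 + 4 = 40

Answer: 40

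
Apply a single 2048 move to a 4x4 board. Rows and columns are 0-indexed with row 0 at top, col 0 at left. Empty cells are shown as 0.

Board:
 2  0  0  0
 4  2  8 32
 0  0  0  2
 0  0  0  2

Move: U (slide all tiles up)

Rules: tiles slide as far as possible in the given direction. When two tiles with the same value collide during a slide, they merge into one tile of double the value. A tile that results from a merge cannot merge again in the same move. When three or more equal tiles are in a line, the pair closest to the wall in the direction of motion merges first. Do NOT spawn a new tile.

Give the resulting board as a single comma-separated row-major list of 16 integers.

Slide up:
col 0: [2, 4, 0, 0] -> [2, 4, 0, 0]
col 1: [0, 2, 0, 0] -> [2, 0, 0, 0]
col 2: [0, 8, 0, 0] -> [8, 0, 0, 0]
col 3: [0, 32, 2, 2] -> [32, 4, 0, 0]

Answer: 2, 2, 8, 32, 4, 0, 0, 4, 0, 0, 0, 0, 0, 0, 0, 0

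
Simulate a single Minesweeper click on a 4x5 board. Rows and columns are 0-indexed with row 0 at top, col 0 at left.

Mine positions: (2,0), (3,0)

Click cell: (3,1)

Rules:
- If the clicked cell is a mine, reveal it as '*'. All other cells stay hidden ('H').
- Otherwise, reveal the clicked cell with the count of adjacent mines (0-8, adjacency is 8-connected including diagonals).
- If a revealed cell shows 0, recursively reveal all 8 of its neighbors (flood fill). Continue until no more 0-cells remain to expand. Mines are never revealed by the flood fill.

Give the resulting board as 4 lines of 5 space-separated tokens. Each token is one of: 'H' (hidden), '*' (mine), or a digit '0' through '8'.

H H H H H
H H H H H
H H H H H
H 2 H H H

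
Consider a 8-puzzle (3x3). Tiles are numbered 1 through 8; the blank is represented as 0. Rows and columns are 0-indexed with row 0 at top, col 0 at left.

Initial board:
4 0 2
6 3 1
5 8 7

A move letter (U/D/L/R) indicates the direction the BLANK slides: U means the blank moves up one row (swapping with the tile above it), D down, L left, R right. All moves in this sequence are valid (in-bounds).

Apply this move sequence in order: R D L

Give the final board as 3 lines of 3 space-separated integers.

Answer: 4 2 1
6 0 3
5 8 7

Derivation:
After move 1 (R):
4 2 0
6 3 1
5 8 7

After move 2 (D):
4 2 1
6 3 0
5 8 7

After move 3 (L):
4 2 1
6 0 3
5 8 7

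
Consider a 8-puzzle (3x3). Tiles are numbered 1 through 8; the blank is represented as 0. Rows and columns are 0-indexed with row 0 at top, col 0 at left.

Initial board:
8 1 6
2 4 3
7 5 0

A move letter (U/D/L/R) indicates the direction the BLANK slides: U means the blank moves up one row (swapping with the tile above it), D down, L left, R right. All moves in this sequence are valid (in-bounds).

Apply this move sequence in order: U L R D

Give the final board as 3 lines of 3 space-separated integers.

After move 1 (U):
8 1 6
2 4 0
7 5 3

After move 2 (L):
8 1 6
2 0 4
7 5 3

After move 3 (R):
8 1 6
2 4 0
7 5 3

After move 4 (D):
8 1 6
2 4 3
7 5 0

Answer: 8 1 6
2 4 3
7 5 0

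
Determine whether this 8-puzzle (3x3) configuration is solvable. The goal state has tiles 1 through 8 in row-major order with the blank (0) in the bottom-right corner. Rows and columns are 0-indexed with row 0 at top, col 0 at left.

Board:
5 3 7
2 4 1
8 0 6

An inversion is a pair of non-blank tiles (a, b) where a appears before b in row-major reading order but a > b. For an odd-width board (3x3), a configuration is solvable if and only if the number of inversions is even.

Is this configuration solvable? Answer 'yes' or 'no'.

Inversions (pairs i<j in row-major order where tile[i] > tile[j] > 0): 13
13 is odd, so the puzzle is not solvable.

Answer: no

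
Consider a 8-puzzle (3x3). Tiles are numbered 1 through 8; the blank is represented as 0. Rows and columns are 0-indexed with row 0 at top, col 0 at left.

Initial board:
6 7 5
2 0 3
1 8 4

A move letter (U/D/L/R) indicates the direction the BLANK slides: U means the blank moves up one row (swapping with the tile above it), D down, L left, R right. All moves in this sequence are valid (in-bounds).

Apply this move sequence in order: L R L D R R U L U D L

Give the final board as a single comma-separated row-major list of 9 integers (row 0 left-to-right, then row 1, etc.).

Answer: 6, 7, 5, 0, 1, 2, 8, 4, 3

Derivation:
After move 1 (L):
6 7 5
0 2 3
1 8 4

After move 2 (R):
6 7 5
2 0 3
1 8 4

After move 3 (L):
6 7 5
0 2 3
1 8 4

After move 4 (D):
6 7 5
1 2 3
0 8 4

After move 5 (R):
6 7 5
1 2 3
8 0 4

After move 6 (R):
6 7 5
1 2 3
8 4 0

After move 7 (U):
6 7 5
1 2 0
8 4 3

After move 8 (L):
6 7 5
1 0 2
8 4 3

After move 9 (U):
6 0 5
1 7 2
8 4 3

After move 10 (D):
6 7 5
1 0 2
8 4 3

After move 11 (L):
6 7 5
0 1 2
8 4 3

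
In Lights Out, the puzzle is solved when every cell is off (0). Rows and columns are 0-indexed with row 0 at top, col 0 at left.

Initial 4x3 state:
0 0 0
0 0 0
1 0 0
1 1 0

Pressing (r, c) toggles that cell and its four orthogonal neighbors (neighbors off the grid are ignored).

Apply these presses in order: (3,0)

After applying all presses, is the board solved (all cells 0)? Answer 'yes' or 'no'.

After press 1 at (3,0):
0 0 0
0 0 0
0 0 0
0 0 0

Lights still on: 0

Answer: yes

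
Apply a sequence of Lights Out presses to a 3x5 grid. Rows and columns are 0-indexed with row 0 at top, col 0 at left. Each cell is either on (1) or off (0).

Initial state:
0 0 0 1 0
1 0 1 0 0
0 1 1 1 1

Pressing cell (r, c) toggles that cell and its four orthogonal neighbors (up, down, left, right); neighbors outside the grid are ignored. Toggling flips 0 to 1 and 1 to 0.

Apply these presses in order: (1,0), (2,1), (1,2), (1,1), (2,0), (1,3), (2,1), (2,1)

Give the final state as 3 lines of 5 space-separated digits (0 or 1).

After press 1 at (1,0):
1 0 0 1 0
0 1 1 0 0
1 1 1 1 1

After press 2 at (2,1):
1 0 0 1 0
0 0 1 0 0
0 0 0 1 1

After press 3 at (1,2):
1 0 1 1 0
0 1 0 1 0
0 0 1 1 1

After press 4 at (1,1):
1 1 1 1 0
1 0 1 1 0
0 1 1 1 1

After press 5 at (2,0):
1 1 1 1 0
0 0 1 1 0
1 0 1 1 1

After press 6 at (1,3):
1 1 1 0 0
0 0 0 0 1
1 0 1 0 1

After press 7 at (2,1):
1 1 1 0 0
0 1 0 0 1
0 1 0 0 1

After press 8 at (2,1):
1 1 1 0 0
0 0 0 0 1
1 0 1 0 1

Answer: 1 1 1 0 0
0 0 0 0 1
1 0 1 0 1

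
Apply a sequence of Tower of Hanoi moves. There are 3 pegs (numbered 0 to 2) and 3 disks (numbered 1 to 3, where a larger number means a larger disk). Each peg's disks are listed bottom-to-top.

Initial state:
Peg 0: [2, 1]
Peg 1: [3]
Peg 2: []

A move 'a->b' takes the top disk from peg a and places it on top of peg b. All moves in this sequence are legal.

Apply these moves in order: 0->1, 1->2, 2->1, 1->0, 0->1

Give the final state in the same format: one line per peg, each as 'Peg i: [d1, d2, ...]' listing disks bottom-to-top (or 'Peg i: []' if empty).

Answer: Peg 0: [2]
Peg 1: [3, 1]
Peg 2: []

Derivation:
After move 1 (0->1):
Peg 0: [2]
Peg 1: [3, 1]
Peg 2: []

After move 2 (1->2):
Peg 0: [2]
Peg 1: [3]
Peg 2: [1]

After move 3 (2->1):
Peg 0: [2]
Peg 1: [3, 1]
Peg 2: []

After move 4 (1->0):
Peg 0: [2, 1]
Peg 1: [3]
Peg 2: []

After move 5 (0->1):
Peg 0: [2]
Peg 1: [3, 1]
Peg 2: []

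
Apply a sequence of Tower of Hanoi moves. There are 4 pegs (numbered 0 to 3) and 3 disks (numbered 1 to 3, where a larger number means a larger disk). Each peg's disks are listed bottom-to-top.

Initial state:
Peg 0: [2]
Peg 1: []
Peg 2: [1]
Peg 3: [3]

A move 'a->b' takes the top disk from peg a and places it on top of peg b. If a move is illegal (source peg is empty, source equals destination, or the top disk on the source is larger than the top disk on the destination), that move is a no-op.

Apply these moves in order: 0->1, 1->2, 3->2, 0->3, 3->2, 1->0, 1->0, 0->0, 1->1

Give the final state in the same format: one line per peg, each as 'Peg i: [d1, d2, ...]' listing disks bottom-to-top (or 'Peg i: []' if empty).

After move 1 (0->1):
Peg 0: []
Peg 1: [2]
Peg 2: [1]
Peg 3: [3]

After move 2 (1->2):
Peg 0: []
Peg 1: [2]
Peg 2: [1]
Peg 3: [3]

After move 3 (3->2):
Peg 0: []
Peg 1: [2]
Peg 2: [1]
Peg 3: [3]

After move 4 (0->3):
Peg 0: []
Peg 1: [2]
Peg 2: [1]
Peg 3: [3]

After move 5 (3->2):
Peg 0: []
Peg 1: [2]
Peg 2: [1]
Peg 3: [3]

After move 6 (1->0):
Peg 0: [2]
Peg 1: []
Peg 2: [1]
Peg 3: [3]

After move 7 (1->0):
Peg 0: [2]
Peg 1: []
Peg 2: [1]
Peg 3: [3]

After move 8 (0->0):
Peg 0: [2]
Peg 1: []
Peg 2: [1]
Peg 3: [3]

After move 9 (1->1):
Peg 0: [2]
Peg 1: []
Peg 2: [1]
Peg 3: [3]

Answer: Peg 0: [2]
Peg 1: []
Peg 2: [1]
Peg 3: [3]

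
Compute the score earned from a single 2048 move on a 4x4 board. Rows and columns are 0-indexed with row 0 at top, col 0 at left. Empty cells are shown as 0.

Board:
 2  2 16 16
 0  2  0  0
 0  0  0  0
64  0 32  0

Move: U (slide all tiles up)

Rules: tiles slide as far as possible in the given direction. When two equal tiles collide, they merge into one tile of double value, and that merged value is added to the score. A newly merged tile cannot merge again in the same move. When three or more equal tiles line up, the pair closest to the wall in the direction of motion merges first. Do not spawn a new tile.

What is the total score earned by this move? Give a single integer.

Slide up:
col 0: [2, 0, 0, 64] -> [2, 64, 0, 0]  score +0 (running 0)
col 1: [2, 2, 0, 0] -> [4, 0, 0, 0]  score +4 (running 4)
col 2: [16, 0, 0, 32] -> [16, 32, 0, 0]  score +0 (running 4)
col 3: [16, 0, 0, 0] -> [16, 0, 0, 0]  score +0 (running 4)
Board after move:
 2  4 16 16
64  0 32  0
 0  0  0  0
 0  0  0  0

Answer: 4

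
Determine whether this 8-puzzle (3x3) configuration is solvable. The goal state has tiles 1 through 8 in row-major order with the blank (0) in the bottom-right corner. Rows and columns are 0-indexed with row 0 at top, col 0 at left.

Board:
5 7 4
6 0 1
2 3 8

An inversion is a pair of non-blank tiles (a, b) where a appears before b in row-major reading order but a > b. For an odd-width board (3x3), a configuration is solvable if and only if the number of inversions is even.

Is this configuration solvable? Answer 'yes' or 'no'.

Inversions (pairs i<j in row-major order where tile[i] > tile[j] > 0): 15
15 is odd, so the puzzle is not solvable.

Answer: no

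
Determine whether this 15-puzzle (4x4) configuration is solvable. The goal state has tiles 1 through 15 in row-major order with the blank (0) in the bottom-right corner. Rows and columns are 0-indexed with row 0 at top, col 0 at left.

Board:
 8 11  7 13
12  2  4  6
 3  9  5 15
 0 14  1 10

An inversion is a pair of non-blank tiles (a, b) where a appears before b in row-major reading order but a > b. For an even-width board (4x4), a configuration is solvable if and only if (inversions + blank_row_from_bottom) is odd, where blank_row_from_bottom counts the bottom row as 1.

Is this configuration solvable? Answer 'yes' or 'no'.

Answer: yes

Derivation:
Inversions: 54
Blank is in row 3 (0-indexed from top), which is row 1 counting from the bottom (bottom = 1).
54 + 1 = 55, which is odd, so the puzzle is solvable.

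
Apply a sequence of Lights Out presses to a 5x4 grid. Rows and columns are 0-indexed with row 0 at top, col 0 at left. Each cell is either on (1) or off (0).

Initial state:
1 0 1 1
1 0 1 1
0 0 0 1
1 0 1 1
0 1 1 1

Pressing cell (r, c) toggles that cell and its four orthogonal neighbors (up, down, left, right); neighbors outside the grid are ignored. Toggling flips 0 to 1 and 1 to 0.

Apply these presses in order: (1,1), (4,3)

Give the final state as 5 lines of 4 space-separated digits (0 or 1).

After press 1 at (1,1):
1 1 1 1
0 1 0 1
0 1 0 1
1 0 1 1
0 1 1 1

After press 2 at (4,3):
1 1 1 1
0 1 0 1
0 1 0 1
1 0 1 0
0 1 0 0

Answer: 1 1 1 1
0 1 0 1
0 1 0 1
1 0 1 0
0 1 0 0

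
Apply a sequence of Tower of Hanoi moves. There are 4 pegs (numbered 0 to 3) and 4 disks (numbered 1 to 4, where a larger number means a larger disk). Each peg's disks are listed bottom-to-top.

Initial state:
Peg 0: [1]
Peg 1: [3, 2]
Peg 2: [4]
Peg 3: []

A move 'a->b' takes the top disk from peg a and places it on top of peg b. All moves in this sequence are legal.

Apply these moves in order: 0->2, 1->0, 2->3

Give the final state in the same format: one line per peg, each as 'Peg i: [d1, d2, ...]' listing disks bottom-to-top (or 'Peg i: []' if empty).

After move 1 (0->2):
Peg 0: []
Peg 1: [3, 2]
Peg 2: [4, 1]
Peg 3: []

After move 2 (1->0):
Peg 0: [2]
Peg 1: [3]
Peg 2: [4, 1]
Peg 3: []

After move 3 (2->3):
Peg 0: [2]
Peg 1: [3]
Peg 2: [4]
Peg 3: [1]

Answer: Peg 0: [2]
Peg 1: [3]
Peg 2: [4]
Peg 3: [1]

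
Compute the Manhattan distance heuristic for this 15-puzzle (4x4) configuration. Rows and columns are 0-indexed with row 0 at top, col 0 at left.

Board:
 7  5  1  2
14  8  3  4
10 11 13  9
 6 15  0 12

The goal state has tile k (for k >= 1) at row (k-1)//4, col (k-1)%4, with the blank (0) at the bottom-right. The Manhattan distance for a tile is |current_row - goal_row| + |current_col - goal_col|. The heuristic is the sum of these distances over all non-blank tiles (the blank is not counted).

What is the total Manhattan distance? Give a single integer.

Answer: 29

Derivation:
Tile 7: (0,0)->(1,2) = 3
Tile 5: (0,1)->(1,0) = 2
Tile 1: (0,2)->(0,0) = 2
Tile 2: (0,3)->(0,1) = 2
Tile 14: (1,0)->(3,1) = 3
Tile 8: (1,1)->(1,3) = 2
Tile 3: (1,2)->(0,2) = 1
Tile 4: (1,3)->(0,3) = 1
Tile 10: (2,0)->(2,1) = 1
Tile 11: (2,1)->(2,2) = 1
Tile 13: (2,2)->(3,0) = 3
Tile 9: (2,3)->(2,0) = 3
Tile 6: (3,0)->(1,1) = 3
Tile 15: (3,1)->(3,2) = 1
Tile 12: (3,3)->(2,3) = 1
Sum: 3 + 2 + 2 + 2 + 3 + 2 + 1 + 1 + 1 + 1 + 3 + 3 + 3 + 1 + 1 = 29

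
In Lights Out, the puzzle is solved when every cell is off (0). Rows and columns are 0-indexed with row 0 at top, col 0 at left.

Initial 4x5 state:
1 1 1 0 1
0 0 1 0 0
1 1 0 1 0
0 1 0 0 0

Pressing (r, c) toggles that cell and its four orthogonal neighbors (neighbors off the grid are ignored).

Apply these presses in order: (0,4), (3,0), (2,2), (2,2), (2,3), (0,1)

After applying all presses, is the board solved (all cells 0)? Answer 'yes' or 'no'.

Answer: no

Derivation:
After press 1 at (0,4):
1 1 1 1 0
0 0 1 0 1
1 1 0 1 0
0 1 0 0 0

After press 2 at (3,0):
1 1 1 1 0
0 0 1 0 1
0 1 0 1 0
1 0 0 0 0

After press 3 at (2,2):
1 1 1 1 0
0 0 0 0 1
0 0 1 0 0
1 0 1 0 0

After press 4 at (2,2):
1 1 1 1 0
0 0 1 0 1
0 1 0 1 0
1 0 0 0 0

After press 5 at (2,3):
1 1 1 1 0
0 0 1 1 1
0 1 1 0 1
1 0 0 1 0

After press 6 at (0,1):
0 0 0 1 0
0 1 1 1 1
0 1 1 0 1
1 0 0 1 0

Lights still on: 10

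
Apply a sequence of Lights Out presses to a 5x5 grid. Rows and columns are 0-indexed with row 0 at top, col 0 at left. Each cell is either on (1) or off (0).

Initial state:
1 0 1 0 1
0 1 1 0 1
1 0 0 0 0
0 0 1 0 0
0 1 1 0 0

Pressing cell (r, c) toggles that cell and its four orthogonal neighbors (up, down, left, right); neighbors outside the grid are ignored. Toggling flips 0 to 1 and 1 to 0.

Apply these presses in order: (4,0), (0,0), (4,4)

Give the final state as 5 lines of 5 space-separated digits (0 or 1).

Answer: 0 1 1 0 1
1 1 1 0 1
1 0 0 0 0
1 0 1 0 1
1 0 1 1 1

Derivation:
After press 1 at (4,0):
1 0 1 0 1
0 1 1 0 1
1 0 0 0 0
1 0 1 0 0
1 0 1 0 0

After press 2 at (0,0):
0 1 1 0 1
1 1 1 0 1
1 0 0 0 0
1 0 1 0 0
1 0 1 0 0

After press 3 at (4,4):
0 1 1 0 1
1 1 1 0 1
1 0 0 0 0
1 0 1 0 1
1 0 1 1 1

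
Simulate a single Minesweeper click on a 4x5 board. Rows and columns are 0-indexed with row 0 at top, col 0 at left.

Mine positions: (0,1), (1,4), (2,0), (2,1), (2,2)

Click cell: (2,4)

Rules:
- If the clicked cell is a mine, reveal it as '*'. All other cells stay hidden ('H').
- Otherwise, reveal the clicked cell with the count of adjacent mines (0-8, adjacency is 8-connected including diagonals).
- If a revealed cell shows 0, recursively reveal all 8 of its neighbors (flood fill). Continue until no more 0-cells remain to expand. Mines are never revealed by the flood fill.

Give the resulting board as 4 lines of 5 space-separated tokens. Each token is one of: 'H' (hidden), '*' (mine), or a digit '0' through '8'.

H H H H H
H H H H H
H H H H 1
H H H H H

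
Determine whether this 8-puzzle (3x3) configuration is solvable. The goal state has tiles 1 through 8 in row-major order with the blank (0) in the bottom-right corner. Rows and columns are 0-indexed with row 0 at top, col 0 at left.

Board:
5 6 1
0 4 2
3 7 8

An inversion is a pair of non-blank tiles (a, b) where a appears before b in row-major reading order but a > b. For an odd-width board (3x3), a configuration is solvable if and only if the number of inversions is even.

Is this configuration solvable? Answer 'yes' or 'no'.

Inversions (pairs i<j in row-major order where tile[i] > tile[j] > 0): 10
10 is even, so the puzzle is solvable.

Answer: yes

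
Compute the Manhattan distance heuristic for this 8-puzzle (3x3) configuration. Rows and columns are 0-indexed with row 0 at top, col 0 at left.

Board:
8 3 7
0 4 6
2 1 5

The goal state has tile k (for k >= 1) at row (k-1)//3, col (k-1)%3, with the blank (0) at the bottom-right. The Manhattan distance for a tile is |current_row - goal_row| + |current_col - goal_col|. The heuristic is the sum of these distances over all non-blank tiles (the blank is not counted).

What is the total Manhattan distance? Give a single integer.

Answer: 17

Derivation:
Tile 8: (0,0)->(2,1) = 3
Tile 3: (0,1)->(0,2) = 1
Tile 7: (0,2)->(2,0) = 4
Tile 4: (1,1)->(1,0) = 1
Tile 6: (1,2)->(1,2) = 0
Tile 2: (2,0)->(0,1) = 3
Tile 1: (2,1)->(0,0) = 3
Tile 5: (2,2)->(1,1) = 2
Sum: 3 + 1 + 4 + 1 + 0 + 3 + 3 + 2 = 17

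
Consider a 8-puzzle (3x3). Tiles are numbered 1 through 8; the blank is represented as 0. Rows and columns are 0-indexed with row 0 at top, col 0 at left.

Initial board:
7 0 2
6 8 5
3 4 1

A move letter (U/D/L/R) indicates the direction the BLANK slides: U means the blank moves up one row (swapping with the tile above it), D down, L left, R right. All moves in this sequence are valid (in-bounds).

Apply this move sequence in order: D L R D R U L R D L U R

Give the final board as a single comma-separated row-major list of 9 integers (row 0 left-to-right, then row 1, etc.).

After move 1 (D):
7 8 2
6 0 5
3 4 1

After move 2 (L):
7 8 2
0 6 5
3 4 1

After move 3 (R):
7 8 2
6 0 5
3 4 1

After move 4 (D):
7 8 2
6 4 5
3 0 1

After move 5 (R):
7 8 2
6 4 5
3 1 0

After move 6 (U):
7 8 2
6 4 0
3 1 5

After move 7 (L):
7 8 2
6 0 4
3 1 5

After move 8 (R):
7 8 2
6 4 0
3 1 5

After move 9 (D):
7 8 2
6 4 5
3 1 0

After move 10 (L):
7 8 2
6 4 5
3 0 1

After move 11 (U):
7 8 2
6 0 5
3 4 1

After move 12 (R):
7 8 2
6 5 0
3 4 1

Answer: 7, 8, 2, 6, 5, 0, 3, 4, 1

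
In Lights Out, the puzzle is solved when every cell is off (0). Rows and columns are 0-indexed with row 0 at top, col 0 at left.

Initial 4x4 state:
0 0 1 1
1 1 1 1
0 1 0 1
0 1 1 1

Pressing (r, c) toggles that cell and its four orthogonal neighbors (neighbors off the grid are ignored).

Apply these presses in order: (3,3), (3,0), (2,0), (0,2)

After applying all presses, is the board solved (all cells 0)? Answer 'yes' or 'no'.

After press 1 at (3,3):
0 0 1 1
1 1 1 1
0 1 0 0
0 1 0 0

After press 2 at (3,0):
0 0 1 1
1 1 1 1
1 1 0 0
1 0 0 0

After press 3 at (2,0):
0 0 1 1
0 1 1 1
0 0 0 0
0 0 0 0

After press 4 at (0,2):
0 1 0 0
0 1 0 1
0 0 0 0
0 0 0 0

Lights still on: 3

Answer: no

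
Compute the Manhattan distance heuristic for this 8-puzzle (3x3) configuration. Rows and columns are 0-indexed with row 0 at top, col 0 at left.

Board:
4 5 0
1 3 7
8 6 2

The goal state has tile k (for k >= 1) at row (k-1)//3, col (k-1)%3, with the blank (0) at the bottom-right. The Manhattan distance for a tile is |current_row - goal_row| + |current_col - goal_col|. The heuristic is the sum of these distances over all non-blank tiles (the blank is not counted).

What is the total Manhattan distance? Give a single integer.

Answer: 14

Derivation:
Tile 4: (0,0)->(1,0) = 1
Tile 5: (0,1)->(1,1) = 1
Tile 1: (1,0)->(0,0) = 1
Tile 3: (1,1)->(0,2) = 2
Tile 7: (1,2)->(2,0) = 3
Tile 8: (2,0)->(2,1) = 1
Tile 6: (2,1)->(1,2) = 2
Tile 2: (2,2)->(0,1) = 3
Sum: 1 + 1 + 1 + 2 + 3 + 1 + 2 + 3 = 14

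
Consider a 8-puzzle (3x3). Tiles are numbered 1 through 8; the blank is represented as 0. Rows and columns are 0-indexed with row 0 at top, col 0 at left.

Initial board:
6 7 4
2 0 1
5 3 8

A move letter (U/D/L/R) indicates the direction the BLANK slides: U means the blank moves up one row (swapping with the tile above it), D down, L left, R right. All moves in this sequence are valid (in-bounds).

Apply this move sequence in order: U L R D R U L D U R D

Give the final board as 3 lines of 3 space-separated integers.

After move 1 (U):
6 0 4
2 7 1
5 3 8

After move 2 (L):
0 6 4
2 7 1
5 3 8

After move 3 (R):
6 0 4
2 7 1
5 3 8

After move 4 (D):
6 7 4
2 0 1
5 3 8

After move 5 (R):
6 7 4
2 1 0
5 3 8

After move 6 (U):
6 7 0
2 1 4
5 3 8

After move 7 (L):
6 0 7
2 1 4
5 3 8

After move 8 (D):
6 1 7
2 0 4
5 3 8

After move 9 (U):
6 0 7
2 1 4
5 3 8

After move 10 (R):
6 7 0
2 1 4
5 3 8

After move 11 (D):
6 7 4
2 1 0
5 3 8

Answer: 6 7 4
2 1 0
5 3 8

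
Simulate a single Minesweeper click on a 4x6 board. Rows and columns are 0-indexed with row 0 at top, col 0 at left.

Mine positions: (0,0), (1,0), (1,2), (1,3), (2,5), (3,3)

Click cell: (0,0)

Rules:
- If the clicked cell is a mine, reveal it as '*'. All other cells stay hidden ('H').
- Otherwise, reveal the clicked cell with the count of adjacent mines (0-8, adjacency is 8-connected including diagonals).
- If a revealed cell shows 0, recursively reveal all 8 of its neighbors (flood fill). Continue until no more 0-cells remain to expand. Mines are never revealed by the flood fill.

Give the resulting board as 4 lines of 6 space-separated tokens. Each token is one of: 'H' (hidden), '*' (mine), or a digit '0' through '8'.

* H H H H H
H H H H H H
H H H H H H
H H H H H H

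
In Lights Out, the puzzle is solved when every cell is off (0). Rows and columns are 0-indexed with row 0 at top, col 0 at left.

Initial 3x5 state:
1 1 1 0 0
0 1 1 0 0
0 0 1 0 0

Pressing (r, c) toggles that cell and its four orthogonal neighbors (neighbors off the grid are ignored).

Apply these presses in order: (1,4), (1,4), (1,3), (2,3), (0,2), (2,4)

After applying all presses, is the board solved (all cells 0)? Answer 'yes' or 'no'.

Answer: no

Derivation:
After press 1 at (1,4):
1 1 1 0 1
0 1 1 1 1
0 0 1 0 1

After press 2 at (1,4):
1 1 1 0 0
0 1 1 0 0
0 0 1 0 0

After press 3 at (1,3):
1 1 1 1 0
0 1 0 1 1
0 0 1 1 0

After press 4 at (2,3):
1 1 1 1 0
0 1 0 0 1
0 0 0 0 1

After press 5 at (0,2):
1 0 0 0 0
0 1 1 0 1
0 0 0 0 1

After press 6 at (2,4):
1 0 0 0 0
0 1 1 0 0
0 0 0 1 0

Lights still on: 4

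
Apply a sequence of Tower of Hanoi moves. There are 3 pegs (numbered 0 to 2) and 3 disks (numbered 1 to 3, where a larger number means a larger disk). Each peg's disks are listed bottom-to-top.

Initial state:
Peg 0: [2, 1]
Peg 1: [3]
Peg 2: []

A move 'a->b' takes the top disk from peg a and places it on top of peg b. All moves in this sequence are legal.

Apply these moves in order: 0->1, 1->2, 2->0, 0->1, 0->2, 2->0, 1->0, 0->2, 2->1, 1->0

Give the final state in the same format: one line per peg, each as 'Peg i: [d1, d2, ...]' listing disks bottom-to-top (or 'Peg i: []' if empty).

Answer: Peg 0: [2, 1]
Peg 1: [3]
Peg 2: []

Derivation:
After move 1 (0->1):
Peg 0: [2]
Peg 1: [3, 1]
Peg 2: []

After move 2 (1->2):
Peg 0: [2]
Peg 1: [3]
Peg 2: [1]

After move 3 (2->0):
Peg 0: [2, 1]
Peg 1: [3]
Peg 2: []

After move 4 (0->1):
Peg 0: [2]
Peg 1: [3, 1]
Peg 2: []

After move 5 (0->2):
Peg 0: []
Peg 1: [3, 1]
Peg 2: [2]

After move 6 (2->0):
Peg 0: [2]
Peg 1: [3, 1]
Peg 2: []

After move 7 (1->0):
Peg 0: [2, 1]
Peg 1: [3]
Peg 2: []

After move 8 (0->2):
Peg 0: [2]
Peg 1: [3]
Peg 2: [1]

After move 9 (2->1):
Peg 0: [2]
Peg 1: [3, 1]
Peg 2: []

After move 10 (1->0):
Peg 0: [2, 1]
Peg 1: [3]
Peg 2: []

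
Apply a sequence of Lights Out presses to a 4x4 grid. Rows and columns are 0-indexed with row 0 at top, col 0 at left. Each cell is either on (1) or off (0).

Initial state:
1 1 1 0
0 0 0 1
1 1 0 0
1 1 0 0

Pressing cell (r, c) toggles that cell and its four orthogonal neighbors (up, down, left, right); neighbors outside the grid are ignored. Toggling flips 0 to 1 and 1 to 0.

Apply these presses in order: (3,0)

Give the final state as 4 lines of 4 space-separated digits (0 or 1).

Answer: 1 1 1 0
0 0 0 1
0 1 0 0
0 0 0 0

Derivation:
After press 1 at (3,0):
1 1 1 0
0 0 0 1
0 1 0 0
0 0 0 0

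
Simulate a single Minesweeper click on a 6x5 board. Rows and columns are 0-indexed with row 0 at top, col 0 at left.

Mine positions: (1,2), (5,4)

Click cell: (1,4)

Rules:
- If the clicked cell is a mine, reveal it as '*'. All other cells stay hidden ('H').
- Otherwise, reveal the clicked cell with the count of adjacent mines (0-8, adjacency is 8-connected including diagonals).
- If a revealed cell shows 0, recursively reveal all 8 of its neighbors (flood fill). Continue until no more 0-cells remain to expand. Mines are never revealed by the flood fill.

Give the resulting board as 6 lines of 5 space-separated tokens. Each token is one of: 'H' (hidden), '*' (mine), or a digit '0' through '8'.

0 1 H 1 0
0 1 H 1 0
0 1 1 1 0
0 0 0 0 0
0 0 0 1 1
0 0 0 1 H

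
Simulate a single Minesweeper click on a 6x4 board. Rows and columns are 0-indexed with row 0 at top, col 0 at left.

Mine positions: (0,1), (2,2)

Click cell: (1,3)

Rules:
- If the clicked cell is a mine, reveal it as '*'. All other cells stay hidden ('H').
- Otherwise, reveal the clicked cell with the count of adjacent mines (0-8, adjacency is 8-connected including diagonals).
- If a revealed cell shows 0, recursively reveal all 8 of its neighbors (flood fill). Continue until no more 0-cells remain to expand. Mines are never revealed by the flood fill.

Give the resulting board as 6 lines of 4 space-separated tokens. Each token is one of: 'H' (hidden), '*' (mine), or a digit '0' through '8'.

H H H H
H H H 1
H H H H
H H H H
H H H H
H H H H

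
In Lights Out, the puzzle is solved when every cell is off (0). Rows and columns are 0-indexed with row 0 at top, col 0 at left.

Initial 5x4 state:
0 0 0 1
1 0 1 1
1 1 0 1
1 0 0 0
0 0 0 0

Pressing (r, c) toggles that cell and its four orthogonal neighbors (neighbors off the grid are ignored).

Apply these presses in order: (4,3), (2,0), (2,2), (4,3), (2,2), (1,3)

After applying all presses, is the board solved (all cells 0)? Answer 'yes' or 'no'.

Answer: yes

Derivation:
After press 1 at (4,3):
0 0 0 1
1 0 1 1
1 1 0 1
1 0 0 1
0 0 1 1

After press 2 at (2,0):
0 0 0 1
0 0 1 1
0 0 0 1
0 0 0 1
0 0 1 1

After press 3 at (2,2):
0 0 0 1
0 0 0 1
0 1 1 0
0 0 1 1
0 0 1 1

After press 4 at (4,3):
0 0 0 1
0 0 0 1
0 1 1 0
0 0 1 0
0 0 0 0

After press 5 at (2,2):
0 0 0 1
0 0 1 1
0 0 0 1
0 0 0 0
0 0 0 0

After press 6 at (1,3):
0 0 0 0
0 0 0 0
0 0 0 0
0 0 0 0
0 0 0 0

Lights still on: 0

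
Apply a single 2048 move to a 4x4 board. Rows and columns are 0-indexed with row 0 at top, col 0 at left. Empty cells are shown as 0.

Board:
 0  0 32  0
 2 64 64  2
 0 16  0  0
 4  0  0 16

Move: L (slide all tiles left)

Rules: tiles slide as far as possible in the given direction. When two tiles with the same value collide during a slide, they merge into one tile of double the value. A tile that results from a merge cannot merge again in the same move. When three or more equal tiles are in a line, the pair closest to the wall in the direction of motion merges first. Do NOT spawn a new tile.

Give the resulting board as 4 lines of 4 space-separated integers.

Slide left:
row 0: [0, 0, 32, 0] -> [32, 0, 0, 0]
row 1: [2, 64, 64, 2] -> [2, 128, 2, 0]
row 2: [0, 16, 0, 0] -> [16, 0, 0, 0]
row 3: [4, 0, 0, 16] -> [4, 16, 0, 0]

Answer:  32   0   0   0
  2 128   2   0
 16   0   0   0
  4  16   0   0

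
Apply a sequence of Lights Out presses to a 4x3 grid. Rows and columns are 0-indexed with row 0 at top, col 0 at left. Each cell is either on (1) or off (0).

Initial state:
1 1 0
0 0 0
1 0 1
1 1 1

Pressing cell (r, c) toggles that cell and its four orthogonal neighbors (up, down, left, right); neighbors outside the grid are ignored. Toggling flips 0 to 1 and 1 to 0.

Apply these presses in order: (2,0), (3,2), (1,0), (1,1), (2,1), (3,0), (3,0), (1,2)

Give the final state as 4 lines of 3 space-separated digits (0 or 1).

After press 1 at (2,0):
1 1 0
1 0 0
0 1 1
0 1 1

After press 2 at (3,2):
1 1 0
1 0 0
0 1 0
0 0 0

After press 3 at (1,0):
0 1 0
0 1 0
1 1 0
0 0 0

After press 4 at (1,1):
0 0 0
1 0 1
1 0 0
0 0 0

After press 5 at (2,1):
0 0 0
1 1 1
0 1 1
0 1 0

After press 6 at (3,0):
0 0 0
1 1 1
1 1 1
1 0 0

After press 7 at (3,0):
0 0 0
1 1 1
0 1 1
0 1 0

After press 8 at (1,2):
0 0 1
1 0 0
0 1 0
0 1 0

Answer: 0 0 1
1 0 0
0 1 0
0 1 0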